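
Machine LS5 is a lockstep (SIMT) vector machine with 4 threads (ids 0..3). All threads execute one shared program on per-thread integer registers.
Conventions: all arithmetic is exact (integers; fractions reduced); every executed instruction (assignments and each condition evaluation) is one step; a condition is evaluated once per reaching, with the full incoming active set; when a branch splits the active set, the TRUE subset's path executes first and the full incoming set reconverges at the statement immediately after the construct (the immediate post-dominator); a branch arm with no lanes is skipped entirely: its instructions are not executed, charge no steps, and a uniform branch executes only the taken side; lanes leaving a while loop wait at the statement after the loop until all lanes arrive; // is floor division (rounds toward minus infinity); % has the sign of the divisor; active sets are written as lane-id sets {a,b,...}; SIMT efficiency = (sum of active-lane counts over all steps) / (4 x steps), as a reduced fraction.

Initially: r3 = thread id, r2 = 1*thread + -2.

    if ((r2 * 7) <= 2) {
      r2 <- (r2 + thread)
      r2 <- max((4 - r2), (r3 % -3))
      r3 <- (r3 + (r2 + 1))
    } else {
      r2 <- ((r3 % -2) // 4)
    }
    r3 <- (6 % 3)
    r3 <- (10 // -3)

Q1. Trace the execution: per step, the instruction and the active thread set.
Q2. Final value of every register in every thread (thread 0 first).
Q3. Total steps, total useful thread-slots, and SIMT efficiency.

step 0: eval ((r2 * 7) <= 2)         {0,1,2,3}
step 1: r2 <- (r2 + thread)          {0,1,2}
step 2: r2 <- max((4 - r2), (r3 % -3)) {0,1,2}
step 3: r3 <- (r3 + (r2 + 1))        {0,1,2}
step 4: r2 <- ((r3 % -2) // 4)       {3}
step 5: r3 <- (6 % 3)                {0,1,2,3}
step 6: r3 <- (10 // -3)             {0,1,2,3}

Answer: 7 steps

r3: -4,-4,-4,-4
r2: 6,4,2,-1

steps = 7; useful = 22; efficiency = 22/28 = 11/14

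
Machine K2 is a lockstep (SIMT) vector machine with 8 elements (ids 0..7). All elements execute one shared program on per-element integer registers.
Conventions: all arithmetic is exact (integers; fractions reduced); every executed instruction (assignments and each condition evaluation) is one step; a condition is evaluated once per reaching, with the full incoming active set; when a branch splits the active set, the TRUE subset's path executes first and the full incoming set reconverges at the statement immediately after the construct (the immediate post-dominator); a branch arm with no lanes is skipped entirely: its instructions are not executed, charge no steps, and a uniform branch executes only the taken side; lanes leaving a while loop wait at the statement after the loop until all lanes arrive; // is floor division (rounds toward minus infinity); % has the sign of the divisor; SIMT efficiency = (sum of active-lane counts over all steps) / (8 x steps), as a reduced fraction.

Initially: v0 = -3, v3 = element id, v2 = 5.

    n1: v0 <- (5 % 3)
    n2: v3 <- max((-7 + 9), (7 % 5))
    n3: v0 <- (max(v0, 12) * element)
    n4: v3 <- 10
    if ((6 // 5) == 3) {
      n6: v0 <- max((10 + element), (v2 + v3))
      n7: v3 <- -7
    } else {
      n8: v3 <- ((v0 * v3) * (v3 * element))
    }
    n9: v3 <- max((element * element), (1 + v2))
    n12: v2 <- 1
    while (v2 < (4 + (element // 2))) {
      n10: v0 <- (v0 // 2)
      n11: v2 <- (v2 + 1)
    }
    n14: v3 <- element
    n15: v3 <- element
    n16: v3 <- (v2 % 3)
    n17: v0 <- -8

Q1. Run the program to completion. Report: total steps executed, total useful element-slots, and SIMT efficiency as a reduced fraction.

Answer: 31 steps, 212 useful, 53/62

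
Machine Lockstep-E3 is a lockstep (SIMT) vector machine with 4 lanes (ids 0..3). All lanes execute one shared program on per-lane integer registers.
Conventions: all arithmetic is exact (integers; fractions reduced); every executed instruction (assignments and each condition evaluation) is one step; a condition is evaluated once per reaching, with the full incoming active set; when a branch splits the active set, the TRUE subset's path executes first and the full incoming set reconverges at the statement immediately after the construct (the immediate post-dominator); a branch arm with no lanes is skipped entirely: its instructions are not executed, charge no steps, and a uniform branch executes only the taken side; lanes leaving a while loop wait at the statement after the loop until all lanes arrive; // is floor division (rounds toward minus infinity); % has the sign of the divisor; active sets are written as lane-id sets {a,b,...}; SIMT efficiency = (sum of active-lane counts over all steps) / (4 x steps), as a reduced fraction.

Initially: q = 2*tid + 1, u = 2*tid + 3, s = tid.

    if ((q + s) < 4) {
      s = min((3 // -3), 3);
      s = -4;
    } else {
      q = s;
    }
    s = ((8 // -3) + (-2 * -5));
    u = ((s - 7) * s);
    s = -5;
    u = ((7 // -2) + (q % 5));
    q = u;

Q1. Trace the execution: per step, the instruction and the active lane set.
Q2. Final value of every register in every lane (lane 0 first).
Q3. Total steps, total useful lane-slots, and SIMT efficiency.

step 0: eval ((q + s) < 4)           {0,1,2,3}
step 1: s <- min((3 // -3), 3)       {0}
step 2: s <- -4                      {0}
step 3: q <- s                       {1,2,3}
step 4: s <- ((8 // -3) + (-2 * -5)) {0,1,2,3}
step 5: u <- ((s - 7) * s)           {0,1,2,3}
step 6: s <- -5                      {0,1,2,3}
step 7: u <- ((7 // -2) + (q % 5))   {0,1,2,3}
step 8: q <- u                       {0,1,2,3}

Answer: 9 steps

q: -3,-3,-2,-1
u: -3,-3,-2,-1
s: -5,-5,-5,-5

steps = 9; useful = 29; efficiency = 29/36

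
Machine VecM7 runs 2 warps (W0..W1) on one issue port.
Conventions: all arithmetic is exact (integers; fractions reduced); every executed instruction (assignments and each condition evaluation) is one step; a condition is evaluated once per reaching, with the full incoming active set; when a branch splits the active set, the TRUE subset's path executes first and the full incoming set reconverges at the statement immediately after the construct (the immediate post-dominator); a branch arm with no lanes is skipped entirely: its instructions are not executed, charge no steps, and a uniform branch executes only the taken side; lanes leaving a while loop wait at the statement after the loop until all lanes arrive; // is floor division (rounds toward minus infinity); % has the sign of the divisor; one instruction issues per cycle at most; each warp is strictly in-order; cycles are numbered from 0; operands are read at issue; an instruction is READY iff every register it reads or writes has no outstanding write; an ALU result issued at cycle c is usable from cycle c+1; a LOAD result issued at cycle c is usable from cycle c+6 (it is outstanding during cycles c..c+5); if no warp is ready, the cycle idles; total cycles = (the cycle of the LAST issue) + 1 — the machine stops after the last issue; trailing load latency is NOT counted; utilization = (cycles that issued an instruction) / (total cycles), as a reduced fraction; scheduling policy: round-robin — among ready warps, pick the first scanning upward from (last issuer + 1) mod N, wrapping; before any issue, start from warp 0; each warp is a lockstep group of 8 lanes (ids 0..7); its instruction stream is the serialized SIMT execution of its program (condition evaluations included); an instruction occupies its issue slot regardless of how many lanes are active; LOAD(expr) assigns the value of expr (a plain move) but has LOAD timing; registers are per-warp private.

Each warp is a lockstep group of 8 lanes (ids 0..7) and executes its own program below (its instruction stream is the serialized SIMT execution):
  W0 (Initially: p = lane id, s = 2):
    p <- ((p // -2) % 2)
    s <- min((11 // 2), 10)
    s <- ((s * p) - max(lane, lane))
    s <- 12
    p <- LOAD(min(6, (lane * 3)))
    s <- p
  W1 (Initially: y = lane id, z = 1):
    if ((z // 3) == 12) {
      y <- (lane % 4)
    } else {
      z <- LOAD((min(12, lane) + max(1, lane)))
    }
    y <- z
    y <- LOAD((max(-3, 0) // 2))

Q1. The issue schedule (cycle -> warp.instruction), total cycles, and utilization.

cycle 0: W0.I0
cycle 1: W1.I0
cycle 2: W0.I1
cycle 3: W1.I1
cycle 4: W0.I2
cycle 5: W0.I3
cycle 6: W0.I4
cycle 7: idle
cycle 8: idle
cycle 9: W1.I2
cycle 10: W1.I3
cycle 11: idle
cycle 12: W0.I5

Answer: 13 cycles, utilization 10/13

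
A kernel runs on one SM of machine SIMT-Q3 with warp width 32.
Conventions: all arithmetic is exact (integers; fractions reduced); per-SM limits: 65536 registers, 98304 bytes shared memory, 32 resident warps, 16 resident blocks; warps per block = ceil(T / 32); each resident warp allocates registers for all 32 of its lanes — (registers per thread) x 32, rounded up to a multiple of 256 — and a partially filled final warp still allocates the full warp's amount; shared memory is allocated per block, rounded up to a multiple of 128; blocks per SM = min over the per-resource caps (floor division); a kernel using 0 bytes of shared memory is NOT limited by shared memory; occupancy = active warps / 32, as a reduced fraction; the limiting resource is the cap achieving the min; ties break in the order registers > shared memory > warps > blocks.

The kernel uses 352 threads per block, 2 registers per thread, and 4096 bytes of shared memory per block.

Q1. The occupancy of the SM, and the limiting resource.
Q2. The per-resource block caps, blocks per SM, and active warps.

Answer: occupancy 11/16, limited by warps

registers: 23 blocks
shared memory: 24 blocks
warps: 2 blocks
blocks: 16 blocks

Answer: 2 blocks, 22 active warps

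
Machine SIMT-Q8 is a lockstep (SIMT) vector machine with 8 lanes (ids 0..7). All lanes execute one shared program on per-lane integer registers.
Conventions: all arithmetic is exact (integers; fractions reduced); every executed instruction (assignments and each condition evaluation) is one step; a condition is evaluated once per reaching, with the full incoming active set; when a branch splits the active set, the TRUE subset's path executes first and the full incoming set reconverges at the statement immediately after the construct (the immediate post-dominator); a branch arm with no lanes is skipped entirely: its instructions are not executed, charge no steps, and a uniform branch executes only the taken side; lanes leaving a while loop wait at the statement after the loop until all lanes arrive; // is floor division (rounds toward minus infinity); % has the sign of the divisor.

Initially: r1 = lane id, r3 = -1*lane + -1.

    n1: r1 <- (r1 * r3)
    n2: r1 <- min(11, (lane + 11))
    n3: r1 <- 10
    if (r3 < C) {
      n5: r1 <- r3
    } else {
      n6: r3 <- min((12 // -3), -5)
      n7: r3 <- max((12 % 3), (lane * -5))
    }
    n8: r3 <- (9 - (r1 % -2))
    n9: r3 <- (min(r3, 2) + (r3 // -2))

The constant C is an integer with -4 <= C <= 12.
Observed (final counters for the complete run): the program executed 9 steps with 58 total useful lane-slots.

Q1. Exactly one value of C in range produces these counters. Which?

Answer: C = -2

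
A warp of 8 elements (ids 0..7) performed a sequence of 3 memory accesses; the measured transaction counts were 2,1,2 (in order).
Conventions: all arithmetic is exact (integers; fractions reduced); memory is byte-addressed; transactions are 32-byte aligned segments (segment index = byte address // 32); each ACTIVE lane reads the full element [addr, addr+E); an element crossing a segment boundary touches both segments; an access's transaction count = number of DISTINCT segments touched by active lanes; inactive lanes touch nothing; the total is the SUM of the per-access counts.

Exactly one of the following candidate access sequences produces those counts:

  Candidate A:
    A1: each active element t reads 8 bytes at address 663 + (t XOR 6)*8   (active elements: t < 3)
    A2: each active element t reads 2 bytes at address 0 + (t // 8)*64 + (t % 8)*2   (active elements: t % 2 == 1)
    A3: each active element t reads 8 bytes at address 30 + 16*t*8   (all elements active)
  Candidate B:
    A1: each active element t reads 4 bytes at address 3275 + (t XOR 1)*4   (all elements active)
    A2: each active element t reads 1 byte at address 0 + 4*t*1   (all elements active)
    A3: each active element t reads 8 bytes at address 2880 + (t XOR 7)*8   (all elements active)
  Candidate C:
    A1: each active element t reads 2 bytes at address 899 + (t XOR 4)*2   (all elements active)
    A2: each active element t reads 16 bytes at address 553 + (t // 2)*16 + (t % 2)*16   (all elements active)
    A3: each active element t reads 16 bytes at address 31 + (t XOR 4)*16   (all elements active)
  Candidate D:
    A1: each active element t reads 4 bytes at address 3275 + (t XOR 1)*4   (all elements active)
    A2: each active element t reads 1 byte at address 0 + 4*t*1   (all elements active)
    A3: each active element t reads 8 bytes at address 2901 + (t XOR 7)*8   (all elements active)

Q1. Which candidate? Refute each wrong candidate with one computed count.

A: A3 gives 16 transactions, not 2
C: A1 gives 1 transaction, not 2
D: A3 gives 3 transactions, not 2
B: all counts match (2,1,2)

Answer: B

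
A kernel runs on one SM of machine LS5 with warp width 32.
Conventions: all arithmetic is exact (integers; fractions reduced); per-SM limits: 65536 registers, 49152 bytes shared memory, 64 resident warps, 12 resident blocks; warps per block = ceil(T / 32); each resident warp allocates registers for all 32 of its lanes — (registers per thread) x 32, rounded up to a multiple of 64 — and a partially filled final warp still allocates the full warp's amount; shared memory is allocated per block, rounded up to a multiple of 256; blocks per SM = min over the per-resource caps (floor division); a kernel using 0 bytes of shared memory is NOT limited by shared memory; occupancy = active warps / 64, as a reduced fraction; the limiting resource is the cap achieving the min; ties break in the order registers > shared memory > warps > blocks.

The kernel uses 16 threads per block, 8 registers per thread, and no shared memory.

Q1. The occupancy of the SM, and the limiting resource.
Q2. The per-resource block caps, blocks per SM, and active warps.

Answer: occupancy 3/16, limited by blocks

registers: 256 blocks
shared memory: no limit (kernel uses none)
warps: 64 blocks
blocks: 12 blocks

Answer: 12 blocks, 12 active warps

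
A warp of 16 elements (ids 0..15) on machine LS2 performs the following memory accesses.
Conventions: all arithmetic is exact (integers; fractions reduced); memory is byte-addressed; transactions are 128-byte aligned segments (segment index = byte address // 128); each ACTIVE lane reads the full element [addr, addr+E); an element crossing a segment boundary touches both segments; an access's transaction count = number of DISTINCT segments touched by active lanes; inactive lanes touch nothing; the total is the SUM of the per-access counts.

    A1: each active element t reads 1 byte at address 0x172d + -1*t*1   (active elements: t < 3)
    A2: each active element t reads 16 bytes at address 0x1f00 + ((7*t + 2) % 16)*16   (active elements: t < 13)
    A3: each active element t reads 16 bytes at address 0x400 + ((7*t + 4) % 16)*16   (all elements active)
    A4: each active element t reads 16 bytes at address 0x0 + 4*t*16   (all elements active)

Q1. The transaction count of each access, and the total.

A1: 1 transaction
A2: 2 transactions
A3: 2 transactions
A4: 8 transactions

Answer: 1,2,2,8; total 13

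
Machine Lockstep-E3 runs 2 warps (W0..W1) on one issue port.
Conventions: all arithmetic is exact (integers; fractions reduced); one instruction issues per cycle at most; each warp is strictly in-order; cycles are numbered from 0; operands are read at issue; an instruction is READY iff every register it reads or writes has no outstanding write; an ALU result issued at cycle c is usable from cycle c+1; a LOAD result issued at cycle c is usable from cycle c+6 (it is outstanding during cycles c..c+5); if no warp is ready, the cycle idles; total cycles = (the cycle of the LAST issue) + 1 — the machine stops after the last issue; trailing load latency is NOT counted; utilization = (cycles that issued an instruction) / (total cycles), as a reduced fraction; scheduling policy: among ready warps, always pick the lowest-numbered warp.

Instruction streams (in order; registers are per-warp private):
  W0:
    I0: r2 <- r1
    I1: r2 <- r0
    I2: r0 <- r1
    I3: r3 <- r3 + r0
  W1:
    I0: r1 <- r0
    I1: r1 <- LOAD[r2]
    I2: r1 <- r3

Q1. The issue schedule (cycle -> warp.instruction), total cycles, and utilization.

cycle 0: W0.I0
cycle 1: W0.I1
cycle 2: W0.I2
cycle 3: W0.I3
cycle 4: W1.I0
cycle 5: W1.I1
cycle 6: idle
cycle 7: idle
cycle 8: idle
cycle 9: idle
cycle 10: idle
cycle 11: W1.I2

Answer: 12 cycles, utilization 7/12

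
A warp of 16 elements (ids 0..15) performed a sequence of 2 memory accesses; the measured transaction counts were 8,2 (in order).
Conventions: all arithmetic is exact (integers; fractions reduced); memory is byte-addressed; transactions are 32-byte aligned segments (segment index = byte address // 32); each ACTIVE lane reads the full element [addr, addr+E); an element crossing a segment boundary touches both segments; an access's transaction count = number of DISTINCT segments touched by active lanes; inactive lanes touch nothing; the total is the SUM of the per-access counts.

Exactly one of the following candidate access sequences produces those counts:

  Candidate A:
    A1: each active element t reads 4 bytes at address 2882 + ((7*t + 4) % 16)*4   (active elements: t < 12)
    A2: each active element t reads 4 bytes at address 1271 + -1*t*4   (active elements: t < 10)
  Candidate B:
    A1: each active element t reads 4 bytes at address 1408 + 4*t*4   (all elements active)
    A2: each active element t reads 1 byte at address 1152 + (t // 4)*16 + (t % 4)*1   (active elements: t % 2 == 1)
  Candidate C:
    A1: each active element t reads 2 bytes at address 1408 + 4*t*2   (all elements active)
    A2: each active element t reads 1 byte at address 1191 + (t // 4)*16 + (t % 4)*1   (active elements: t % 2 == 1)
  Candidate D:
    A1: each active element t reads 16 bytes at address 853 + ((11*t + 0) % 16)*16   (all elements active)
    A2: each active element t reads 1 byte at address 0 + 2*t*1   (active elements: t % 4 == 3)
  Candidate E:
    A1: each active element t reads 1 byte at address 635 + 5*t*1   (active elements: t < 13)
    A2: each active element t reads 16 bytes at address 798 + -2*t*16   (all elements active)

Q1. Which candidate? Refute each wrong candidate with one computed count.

A: A1 gives 2 transactions, not 8
C: A1 gives 4 transactions, not 8
D: A1 gives 9 transactions, not 8
E: A1 gives 3 transactions, not 8
B: all counts match (8,2)

Answer: B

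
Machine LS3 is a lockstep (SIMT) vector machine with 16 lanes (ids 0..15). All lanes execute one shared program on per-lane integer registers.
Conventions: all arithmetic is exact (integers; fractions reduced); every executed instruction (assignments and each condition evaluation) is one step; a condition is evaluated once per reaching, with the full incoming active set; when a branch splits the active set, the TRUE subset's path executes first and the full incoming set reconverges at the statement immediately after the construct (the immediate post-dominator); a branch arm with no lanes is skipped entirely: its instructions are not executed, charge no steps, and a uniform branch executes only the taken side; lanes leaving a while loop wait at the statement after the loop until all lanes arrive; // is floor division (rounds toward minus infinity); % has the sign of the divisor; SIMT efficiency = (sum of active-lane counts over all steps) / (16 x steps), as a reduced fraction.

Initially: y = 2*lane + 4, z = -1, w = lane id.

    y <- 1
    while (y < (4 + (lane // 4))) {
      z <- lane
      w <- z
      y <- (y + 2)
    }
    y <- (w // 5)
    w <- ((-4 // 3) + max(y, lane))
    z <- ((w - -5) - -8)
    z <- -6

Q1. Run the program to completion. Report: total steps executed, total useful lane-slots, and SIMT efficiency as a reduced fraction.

Answer: 18 steps, 256 useful, 8/9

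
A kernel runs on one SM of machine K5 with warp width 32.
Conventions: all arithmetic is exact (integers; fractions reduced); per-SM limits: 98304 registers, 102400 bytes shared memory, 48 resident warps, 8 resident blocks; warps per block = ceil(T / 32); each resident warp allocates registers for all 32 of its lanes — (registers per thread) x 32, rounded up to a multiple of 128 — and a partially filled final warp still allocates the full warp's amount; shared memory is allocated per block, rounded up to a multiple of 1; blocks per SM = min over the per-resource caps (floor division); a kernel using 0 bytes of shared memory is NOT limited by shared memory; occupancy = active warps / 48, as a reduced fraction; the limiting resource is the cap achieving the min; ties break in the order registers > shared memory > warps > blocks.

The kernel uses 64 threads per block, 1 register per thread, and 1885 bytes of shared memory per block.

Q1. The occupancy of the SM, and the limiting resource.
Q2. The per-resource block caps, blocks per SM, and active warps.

Answer: occupancy 1/3, limited by blocks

registers: 384 blocks
shared memory: 54 blocks
warps: 24 blocks
blocks: 8 blocks

Answer: 8 blocks, 16 active warps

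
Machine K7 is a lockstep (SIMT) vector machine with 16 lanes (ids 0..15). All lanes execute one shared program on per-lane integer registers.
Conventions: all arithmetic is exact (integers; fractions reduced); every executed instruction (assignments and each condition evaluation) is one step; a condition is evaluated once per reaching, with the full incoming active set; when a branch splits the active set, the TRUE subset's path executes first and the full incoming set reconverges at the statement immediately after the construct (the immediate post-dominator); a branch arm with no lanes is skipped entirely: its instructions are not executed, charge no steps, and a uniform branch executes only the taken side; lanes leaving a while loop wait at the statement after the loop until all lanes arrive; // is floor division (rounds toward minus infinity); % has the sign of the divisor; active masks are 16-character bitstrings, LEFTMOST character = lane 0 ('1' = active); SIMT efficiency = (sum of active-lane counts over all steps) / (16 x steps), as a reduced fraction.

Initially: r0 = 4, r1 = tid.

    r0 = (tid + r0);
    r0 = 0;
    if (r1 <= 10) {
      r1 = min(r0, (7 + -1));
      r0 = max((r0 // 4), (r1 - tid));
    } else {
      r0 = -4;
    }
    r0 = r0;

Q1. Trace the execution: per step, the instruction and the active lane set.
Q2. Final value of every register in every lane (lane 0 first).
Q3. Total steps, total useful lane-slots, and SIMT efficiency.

step 0: r0 <- (tid + r0)             1111111111111111
step 1: r0 <- 0                      1111111111111111
step 2: eval (r1 <= 10)              1111111111111111
step 3: r1 <- min(r0, (7 + -1))      1111111111100000
step 4: r0 <- max((r0 // 4), (r1 - tid)) 1111111111100000
step 5: r0 <- -4                     0000000000011111
step 6: r0 <- r0                     1111111111111111

Answer: 7 steps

r0: 0,0,0,0,0,0,0,0,0,0,0,-4,-4,-4,-4,-4
r1: 0,0,0,0,0,0,0,0,0,0,0,11,12,13,14,15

steps = 7; useful = 91; efficiency = 91/112 = 13/16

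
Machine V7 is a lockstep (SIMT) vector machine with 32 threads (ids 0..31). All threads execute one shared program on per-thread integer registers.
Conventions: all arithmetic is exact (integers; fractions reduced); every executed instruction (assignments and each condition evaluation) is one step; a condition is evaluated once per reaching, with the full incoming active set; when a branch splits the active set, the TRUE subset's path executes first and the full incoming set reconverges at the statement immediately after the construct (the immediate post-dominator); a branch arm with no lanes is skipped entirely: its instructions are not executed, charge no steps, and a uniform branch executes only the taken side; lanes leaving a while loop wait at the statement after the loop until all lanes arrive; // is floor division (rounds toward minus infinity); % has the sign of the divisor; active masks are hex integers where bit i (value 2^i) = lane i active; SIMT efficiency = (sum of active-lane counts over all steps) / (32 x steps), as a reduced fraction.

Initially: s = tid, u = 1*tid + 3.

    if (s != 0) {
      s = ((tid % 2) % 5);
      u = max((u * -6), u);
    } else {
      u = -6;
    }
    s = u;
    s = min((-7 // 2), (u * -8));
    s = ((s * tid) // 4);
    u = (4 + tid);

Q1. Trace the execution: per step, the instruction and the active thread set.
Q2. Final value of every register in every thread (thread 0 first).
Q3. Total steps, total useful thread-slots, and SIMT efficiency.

step 0: eval (s != 0)                0xffffffff
step 1: s <- ((tid % 2) % 5)         0xfffffffe
step 2: u <- max((u * -6), u)        0xfffffffe
step 3: u <- -6                      0x00000001
step 4: s <- u                       0xffffffff
step 5: s <- min((-7 // 2), (u * -8)) 0xffffffff
step 6: s <- ((s * tid) // 4)        0xffffffff
step 7: u <- (4 + tid)               0xffffffff

Answer: 8 steps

s: 0,-8,-20,-36,-56,-80,-108,-140,-176,-216,-260,-308,-360,-416,-476,-540,-608,-680,-756,-836,-920,-1008,-1100,-1196,-1296,-1400,-1508,-1620,-1736,-1856,-1980,-2108
u: 4,5,6,7,8,9,10,11,12,13,14,15,16,17,18,19,20,21,22,23,24,25,26,27,28,29,30,31,32,33,34,35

steps = 8; useful = 223; efficiency = 223/256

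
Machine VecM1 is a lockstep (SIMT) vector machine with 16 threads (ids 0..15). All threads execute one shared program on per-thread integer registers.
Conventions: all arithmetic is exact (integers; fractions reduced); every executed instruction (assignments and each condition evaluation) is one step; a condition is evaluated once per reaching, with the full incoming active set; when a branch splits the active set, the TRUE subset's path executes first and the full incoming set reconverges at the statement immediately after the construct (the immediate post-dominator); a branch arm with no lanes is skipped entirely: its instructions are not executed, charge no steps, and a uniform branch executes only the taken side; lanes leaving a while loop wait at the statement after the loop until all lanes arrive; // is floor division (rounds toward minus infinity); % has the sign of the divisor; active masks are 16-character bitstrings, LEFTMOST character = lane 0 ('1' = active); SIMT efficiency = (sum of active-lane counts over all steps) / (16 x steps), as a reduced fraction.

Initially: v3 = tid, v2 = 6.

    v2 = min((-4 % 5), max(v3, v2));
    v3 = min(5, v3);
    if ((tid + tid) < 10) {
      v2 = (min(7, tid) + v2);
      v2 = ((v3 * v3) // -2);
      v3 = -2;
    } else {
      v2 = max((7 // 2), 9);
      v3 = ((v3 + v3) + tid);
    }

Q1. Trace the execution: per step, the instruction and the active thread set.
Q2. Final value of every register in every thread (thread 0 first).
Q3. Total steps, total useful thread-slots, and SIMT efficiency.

step 0: v2 <- min((-4 % 5), max(v3, v2)) 1111111111111111
step 1: v3 <- min(5, v3)             1111111111111111
step 2: eval ((tid + tid) < 10)      1111111111111111
step 3: v2 <- (min(7, tid) + v2)     1111100000000000
step 4: v2 <- ((v3 * v3) // -2)      1111100000000000
step 5: v3 <- -2                     1111100000000000
step 6: v2 <- max((7 // 2), 9)       0000011111111111
step 7: v3 <- ((v3 + v3) + tid)      0000011111111111

Answer: 8 steps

v3: -2,-2,-2,-2,-2,15,16,17,18,19,20,21,22,23,24,25
v2: 0,-1,-2,-5,-8,9,9,9,9,9,9,9,9,9,9,9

steps = 8; useful = 85; efficiency = 85/128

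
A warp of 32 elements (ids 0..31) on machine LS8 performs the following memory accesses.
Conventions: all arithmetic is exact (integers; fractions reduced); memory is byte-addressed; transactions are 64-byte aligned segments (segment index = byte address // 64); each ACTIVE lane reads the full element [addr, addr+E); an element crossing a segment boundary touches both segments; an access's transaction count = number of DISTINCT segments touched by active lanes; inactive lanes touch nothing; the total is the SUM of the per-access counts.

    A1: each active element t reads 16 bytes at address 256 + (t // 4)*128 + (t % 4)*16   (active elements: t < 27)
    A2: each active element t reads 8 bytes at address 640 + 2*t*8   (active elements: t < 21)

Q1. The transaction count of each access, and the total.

A1: 7 transactions
A2: 6 transactions

Answer: 7,6; total 13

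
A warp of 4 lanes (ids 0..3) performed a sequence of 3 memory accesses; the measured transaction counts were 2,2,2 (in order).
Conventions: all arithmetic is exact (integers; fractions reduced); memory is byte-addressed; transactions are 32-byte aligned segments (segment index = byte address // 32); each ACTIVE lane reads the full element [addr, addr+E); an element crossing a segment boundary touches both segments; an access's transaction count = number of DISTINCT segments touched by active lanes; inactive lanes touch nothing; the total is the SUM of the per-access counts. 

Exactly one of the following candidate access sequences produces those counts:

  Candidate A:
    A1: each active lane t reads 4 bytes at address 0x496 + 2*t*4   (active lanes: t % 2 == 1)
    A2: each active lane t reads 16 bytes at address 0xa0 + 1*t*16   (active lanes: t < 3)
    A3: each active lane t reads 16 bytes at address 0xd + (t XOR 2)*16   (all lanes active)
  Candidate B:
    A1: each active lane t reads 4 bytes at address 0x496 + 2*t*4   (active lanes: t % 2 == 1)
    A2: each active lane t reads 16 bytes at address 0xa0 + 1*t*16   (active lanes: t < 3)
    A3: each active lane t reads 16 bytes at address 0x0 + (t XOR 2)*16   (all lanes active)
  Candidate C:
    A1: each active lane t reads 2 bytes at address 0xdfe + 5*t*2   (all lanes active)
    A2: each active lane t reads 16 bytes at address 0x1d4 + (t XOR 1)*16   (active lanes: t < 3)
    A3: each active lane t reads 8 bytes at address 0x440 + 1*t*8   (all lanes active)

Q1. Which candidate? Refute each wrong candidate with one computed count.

A: A3 gives 3 transactions, not 2
C: A2 gives 3 transactions, not 2
B: all counts match (2,2,2)

Answer: B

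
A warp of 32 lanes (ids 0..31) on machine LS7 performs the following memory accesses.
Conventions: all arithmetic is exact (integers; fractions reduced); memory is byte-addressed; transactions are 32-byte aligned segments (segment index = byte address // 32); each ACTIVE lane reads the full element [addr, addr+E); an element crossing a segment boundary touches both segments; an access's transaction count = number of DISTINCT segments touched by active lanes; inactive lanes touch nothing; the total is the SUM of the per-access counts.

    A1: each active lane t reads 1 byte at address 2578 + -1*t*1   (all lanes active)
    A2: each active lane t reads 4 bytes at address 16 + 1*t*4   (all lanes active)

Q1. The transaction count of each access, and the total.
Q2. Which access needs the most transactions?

A1: 2 transactions
A2: 5 transactions

Answer: 2,5; total 7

Answer: A2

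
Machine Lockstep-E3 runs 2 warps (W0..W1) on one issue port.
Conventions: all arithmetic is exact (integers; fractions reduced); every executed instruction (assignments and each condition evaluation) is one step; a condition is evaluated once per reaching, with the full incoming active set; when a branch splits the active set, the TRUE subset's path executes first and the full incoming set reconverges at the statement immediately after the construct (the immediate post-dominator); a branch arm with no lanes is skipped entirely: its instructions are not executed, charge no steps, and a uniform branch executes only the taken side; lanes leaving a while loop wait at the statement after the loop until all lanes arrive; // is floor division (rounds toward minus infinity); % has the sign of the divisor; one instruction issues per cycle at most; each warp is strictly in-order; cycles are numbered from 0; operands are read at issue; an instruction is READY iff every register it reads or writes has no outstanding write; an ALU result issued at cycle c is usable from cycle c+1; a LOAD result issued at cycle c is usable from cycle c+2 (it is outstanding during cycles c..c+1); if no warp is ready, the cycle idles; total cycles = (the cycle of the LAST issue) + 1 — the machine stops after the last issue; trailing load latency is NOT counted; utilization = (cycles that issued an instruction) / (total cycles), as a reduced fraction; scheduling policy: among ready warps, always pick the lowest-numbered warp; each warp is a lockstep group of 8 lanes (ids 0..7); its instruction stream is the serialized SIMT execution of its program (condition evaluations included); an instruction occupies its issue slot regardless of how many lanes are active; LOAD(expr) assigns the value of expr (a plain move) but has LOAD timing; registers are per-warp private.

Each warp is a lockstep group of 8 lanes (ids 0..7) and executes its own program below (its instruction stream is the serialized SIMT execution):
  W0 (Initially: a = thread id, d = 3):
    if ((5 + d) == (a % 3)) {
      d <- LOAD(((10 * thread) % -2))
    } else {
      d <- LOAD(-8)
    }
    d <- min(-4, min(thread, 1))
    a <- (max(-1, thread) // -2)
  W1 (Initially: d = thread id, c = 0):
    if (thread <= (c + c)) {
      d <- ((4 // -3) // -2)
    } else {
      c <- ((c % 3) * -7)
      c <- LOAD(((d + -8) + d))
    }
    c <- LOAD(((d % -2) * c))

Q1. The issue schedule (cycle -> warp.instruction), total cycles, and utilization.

cycle 0: W0.I0
cycle 1: W0.I1
cycle 2: W1.I0
cycle 3: W0.I2
cycle 4: W0.I3
cycle 5: W1.I1
cycle 6: W1.I2
cycle 7: W1.I3
cycle 8: idle
cycle 9: W1.I4

Answer: 10 cycles, utilization 9/10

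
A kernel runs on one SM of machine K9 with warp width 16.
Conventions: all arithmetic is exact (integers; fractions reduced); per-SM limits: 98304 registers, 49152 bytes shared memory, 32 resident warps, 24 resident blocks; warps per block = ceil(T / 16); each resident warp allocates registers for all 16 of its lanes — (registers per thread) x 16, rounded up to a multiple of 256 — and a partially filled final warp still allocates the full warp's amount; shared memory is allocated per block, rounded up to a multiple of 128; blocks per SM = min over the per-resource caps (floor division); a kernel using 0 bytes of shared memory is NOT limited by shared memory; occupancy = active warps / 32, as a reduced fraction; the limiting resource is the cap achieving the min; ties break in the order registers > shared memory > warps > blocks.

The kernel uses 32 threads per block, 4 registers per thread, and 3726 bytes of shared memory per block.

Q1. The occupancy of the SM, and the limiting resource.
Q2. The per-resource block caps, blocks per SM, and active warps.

Answer: occupancy 3/4, limited by shared memory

registers: 192 blocks
shared memory: 12 blocks
warps: 16 blocks
blocks: 24 blocks

Answer: 12 blocks, 24 active warps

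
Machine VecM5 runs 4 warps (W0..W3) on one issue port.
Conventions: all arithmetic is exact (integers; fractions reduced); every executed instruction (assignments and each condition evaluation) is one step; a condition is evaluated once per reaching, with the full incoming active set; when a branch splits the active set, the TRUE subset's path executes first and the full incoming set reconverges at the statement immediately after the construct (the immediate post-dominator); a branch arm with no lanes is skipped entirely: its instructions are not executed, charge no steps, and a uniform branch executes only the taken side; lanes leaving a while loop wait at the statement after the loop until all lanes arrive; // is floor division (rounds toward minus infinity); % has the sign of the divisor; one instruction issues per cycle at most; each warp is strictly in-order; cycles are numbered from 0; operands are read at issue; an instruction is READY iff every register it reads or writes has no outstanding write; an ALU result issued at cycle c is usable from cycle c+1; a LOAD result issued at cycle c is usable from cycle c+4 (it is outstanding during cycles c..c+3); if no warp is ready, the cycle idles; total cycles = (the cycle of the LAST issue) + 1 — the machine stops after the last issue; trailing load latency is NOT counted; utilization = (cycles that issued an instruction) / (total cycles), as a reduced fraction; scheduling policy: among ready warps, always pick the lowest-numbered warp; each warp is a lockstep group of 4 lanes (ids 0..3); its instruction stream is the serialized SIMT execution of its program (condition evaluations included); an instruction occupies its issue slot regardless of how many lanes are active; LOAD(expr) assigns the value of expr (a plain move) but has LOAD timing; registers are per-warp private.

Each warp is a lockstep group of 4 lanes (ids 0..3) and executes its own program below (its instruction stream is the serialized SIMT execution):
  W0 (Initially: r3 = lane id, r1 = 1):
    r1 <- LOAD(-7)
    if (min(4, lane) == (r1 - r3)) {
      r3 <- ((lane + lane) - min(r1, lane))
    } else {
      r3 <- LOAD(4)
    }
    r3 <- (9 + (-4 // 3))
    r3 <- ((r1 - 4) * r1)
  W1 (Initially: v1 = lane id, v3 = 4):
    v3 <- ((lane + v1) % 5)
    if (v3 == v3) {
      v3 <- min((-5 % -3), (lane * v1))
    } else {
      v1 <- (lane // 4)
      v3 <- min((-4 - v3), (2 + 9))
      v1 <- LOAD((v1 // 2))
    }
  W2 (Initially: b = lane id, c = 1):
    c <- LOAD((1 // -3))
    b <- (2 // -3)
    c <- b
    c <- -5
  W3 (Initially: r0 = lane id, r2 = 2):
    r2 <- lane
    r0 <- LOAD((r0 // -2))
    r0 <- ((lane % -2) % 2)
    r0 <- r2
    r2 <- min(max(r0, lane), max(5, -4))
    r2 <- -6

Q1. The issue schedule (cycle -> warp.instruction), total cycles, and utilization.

cycle 0: W0.I0
cycle 1: W1.I0
cycle 2: W1.I1
cycle 3: W1.I2
cycle 4: W0.I1
cycle 5: W0.I2
cycle 6: W2.I0
cycle 7: W2.I1
cycle 8: W3.I0
cycle 9: W0.I3
cycle 10: W0.I4
cycle 11: W2.I2
cycle 12: W2.I3
cycle 13: W3.I1
cycle 14: idle
cycle 15: idle
cycle 16: idle
cycle 17: W3.I2
cycle 18: W3.I3
cycle 19: W3.I4
cycle 20: W3.I5

Answer: 21 cycles, utilization 6/7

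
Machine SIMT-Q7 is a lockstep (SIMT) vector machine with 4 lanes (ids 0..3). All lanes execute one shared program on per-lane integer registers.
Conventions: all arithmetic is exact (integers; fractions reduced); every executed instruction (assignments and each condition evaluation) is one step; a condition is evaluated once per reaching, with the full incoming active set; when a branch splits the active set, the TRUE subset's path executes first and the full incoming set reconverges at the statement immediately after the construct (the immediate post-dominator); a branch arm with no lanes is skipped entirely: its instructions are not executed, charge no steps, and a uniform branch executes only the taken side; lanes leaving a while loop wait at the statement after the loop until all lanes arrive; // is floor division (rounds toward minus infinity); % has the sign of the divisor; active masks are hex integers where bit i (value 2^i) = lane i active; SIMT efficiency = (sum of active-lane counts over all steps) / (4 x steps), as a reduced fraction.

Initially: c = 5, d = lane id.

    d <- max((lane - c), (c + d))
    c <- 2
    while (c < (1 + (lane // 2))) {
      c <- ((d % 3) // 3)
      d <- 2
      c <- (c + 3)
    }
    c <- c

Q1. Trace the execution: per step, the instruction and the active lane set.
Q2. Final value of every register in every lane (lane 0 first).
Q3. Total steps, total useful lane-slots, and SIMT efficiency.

step 0: d <- max((lane - c), (c + d)) 0xf
step 1: c <- 2                       0xf
step 2: eval (c < (1 + (lane // 2))) 0xf
step 3: c <- c                       0xf

Answer: 4 steps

c: 2,2,2,2
d: 5,6,7,8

steps = 4; useful = 16; efficiency = 16/16 = 1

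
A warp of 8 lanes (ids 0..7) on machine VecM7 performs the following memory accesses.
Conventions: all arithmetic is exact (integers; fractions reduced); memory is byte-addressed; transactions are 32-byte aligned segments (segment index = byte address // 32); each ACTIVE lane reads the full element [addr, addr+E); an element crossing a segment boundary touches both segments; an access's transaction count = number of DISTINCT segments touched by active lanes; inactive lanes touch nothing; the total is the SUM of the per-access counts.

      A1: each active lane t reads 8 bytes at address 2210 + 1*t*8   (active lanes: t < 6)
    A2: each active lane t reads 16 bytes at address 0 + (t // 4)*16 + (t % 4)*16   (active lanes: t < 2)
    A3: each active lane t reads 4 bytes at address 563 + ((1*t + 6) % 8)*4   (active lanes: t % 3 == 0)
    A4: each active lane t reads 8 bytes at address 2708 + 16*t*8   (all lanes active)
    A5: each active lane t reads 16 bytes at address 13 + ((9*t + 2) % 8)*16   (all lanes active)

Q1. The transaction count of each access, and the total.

A1: 2 transactions
A2: 1 transaction
A3: 2 transactions
A4: 8 transactions
A5: 5 transactions

Answer: 2,1,2,8,5; total 18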